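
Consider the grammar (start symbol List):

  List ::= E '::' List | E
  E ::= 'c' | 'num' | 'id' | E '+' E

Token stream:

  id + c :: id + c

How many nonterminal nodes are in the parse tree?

8

[List [E [E id] + [E c]] :: [List [E [E id] + [E c]]]]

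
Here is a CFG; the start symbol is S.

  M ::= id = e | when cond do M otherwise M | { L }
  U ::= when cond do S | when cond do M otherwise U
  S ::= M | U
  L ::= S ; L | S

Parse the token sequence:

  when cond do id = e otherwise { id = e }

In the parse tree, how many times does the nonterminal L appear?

[S [M when cond do [M id = e] otherwise [M { [L [S [M id = e]]] }]]]

1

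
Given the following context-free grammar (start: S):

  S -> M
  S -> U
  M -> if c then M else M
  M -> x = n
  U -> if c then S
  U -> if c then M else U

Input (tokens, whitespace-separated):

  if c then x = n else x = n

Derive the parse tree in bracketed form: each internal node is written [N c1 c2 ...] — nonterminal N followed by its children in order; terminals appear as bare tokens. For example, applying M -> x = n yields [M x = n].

S
M
if c then M else M
if c then x = n else M
if c then x = n else x = n

[S [M if c then [M x = n] else [M x = n]]]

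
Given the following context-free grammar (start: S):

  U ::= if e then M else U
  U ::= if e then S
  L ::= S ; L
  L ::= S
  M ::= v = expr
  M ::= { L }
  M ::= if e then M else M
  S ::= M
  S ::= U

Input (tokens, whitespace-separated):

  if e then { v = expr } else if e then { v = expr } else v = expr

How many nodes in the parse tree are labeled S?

[S [M if e then [M { [L [S [M v = expr]]] }] else [M if e then [M { [L [S [M v = expr]]] }] else [M v = expr]]]]

3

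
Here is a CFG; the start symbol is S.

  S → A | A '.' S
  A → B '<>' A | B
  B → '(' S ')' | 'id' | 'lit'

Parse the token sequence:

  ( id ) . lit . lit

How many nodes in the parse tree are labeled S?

[S [A [B ( [S [A [B id]]] )]] . [S [A [B lit]] . [S [A [B lit]]]]]

4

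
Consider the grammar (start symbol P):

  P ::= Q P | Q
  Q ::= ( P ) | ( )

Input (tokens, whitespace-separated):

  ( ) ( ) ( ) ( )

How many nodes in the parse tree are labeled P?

4

[P [Q ( )] [P [Q ( )] [P [Q ( )] [P [Q ( )]]]]]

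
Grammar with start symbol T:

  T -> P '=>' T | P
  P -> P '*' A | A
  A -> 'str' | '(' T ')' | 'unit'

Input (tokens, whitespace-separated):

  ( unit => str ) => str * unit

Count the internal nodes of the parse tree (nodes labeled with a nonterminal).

[T [P [A ( [T [P [A unit]] => [T [P [A str]]]] )]] => [T [P [P [A str]] * [A unit]]]]

14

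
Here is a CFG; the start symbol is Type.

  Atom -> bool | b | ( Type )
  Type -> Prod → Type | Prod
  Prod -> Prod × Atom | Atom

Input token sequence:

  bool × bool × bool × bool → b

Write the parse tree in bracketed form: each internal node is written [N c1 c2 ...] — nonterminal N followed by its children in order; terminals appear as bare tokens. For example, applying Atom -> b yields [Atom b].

Type
Prod → Type
Prod × Atom → Type
Prod × Atom × Atom → Type
Prod × Atom × Atom × Atom → Type
Atom × Atom × Atom × Atom → Type
bool × Atom × Atom × Atom → Type
bool × bool × Atom × Atom → Type
bool × bool × bool × Atom → Type
bool × bool × bool × bool → Type
bool × bool × bool × bool → Prod
bool × bool × bool × bool → Atom
bool × bool × bool × bool → b

[Type [Prod [Prod [Prod [Prod [Atom bool]] × [Atom bool]] × [Atom bool]] × [Atom bool]] → [Type [Prod [Atom b]]]]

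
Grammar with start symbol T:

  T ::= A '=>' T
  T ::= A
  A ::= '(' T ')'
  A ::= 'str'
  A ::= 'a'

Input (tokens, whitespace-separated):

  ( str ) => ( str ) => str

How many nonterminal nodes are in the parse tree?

10

[T [A ( [T [A str]] )] => [T [A ( [T [A str]] )] => [T [A str]]]]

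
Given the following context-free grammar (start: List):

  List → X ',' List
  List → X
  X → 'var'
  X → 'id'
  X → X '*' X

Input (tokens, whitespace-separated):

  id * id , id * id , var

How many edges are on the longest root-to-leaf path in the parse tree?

[List [X [X id] * [X id]] , [List [X [X id] * [X id]] , [List [X var]]]]

4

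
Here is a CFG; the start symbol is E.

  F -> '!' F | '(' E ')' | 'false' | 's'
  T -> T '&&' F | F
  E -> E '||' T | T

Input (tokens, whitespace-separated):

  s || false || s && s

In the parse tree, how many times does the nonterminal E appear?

3

[E [E [E [T [F s]]] || [T [F false]]] || [T [T [F s]] && [F s]]]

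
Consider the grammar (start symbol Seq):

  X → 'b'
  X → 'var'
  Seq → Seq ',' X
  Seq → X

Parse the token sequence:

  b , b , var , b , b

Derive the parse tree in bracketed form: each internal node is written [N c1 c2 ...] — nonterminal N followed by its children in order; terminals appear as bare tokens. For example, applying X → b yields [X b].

Seq
Seq , X
Seq , X , X
Seq , X , X , X
Seq , X , X , X , X
X , X , X , X , X
b , X , X , X , X
b , b , X , X , X
b , b , var , X , X
b , b , var , b , X
b , b , var , b , b

[Seq [Seq [Seq [Seq [Seq [X b]] , [X b]] , [X var]] , [X b]] , [X b]]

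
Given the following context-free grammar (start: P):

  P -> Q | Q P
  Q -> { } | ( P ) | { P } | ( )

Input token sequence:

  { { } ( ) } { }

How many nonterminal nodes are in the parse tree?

[P [Q { [P [Q { }] [P [Q ( )]]] }] [P [Q { }]]]

8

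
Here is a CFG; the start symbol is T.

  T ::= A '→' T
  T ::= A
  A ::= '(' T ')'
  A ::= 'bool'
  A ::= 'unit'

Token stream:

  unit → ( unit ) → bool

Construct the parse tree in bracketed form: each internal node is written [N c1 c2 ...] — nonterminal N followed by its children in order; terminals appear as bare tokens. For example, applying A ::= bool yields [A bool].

T
A → T
unit → T
unit → A → T
unit → ( T ) → T
unit → ( A ) → T
unit → ( unit ) → T
unit → ( unit ) → A
unit → ( unit ) → bool

[T [A unit] → [T [A ( [T [A unit]] )] → [T [A bool]]]]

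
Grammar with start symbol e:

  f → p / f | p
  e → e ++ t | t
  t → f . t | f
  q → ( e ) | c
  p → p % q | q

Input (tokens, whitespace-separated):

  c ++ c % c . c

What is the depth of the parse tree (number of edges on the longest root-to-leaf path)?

6

[e [e [t [f [p [q c]]]]] ++ [t [f [p [p [q c]] % [q c]]] . [t [f [p [q c]]]]]]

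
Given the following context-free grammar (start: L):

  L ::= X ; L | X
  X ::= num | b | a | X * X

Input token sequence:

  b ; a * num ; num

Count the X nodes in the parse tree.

5

[L [X b] ; [L [X [X a] * [X num]] ; [L [X num]]]]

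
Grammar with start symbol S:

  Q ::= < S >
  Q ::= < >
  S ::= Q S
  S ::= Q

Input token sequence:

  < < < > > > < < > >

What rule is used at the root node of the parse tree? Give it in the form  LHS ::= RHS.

[S [Q < [S [Q < [S [Q < >]] >]] >] [S [Q < [S [Q < >]] >]]]

S ::= Q S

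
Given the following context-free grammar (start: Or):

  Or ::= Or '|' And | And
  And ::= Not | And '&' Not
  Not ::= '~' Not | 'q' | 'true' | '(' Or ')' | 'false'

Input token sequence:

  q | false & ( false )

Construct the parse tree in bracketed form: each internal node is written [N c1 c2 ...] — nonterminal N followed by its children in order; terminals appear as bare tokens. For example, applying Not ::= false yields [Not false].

[Or [Or [And [Not q]]] | [And [And [Not false]] & [Not ( [Or [And [Not false]]] )]]]

Or
Or | And
And | And
Not | And
q | And
q | And & Not
q | Not & Not
q | false & Not
q | false & ( Or )
q | false & ( And )
q | false & ( Not )
q | false & ( false )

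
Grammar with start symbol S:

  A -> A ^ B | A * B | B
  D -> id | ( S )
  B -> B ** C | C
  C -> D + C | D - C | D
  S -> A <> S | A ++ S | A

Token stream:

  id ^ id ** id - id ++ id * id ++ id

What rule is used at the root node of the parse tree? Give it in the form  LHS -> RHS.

S -> A ++ S

[S [A [A [B [C [D id]]]] ^ [B [B [C [D id]]] ** [C [D id] - [C [D id]]]]] ++ [S [A [A [B [C [D id]]]] * [B [C [D id]]]] ++ [S [A [B [C [D id]]]]]]]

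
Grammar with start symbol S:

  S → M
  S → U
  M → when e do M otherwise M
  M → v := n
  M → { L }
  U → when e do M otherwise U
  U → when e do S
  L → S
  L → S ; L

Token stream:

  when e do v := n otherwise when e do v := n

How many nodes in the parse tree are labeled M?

2

[S [U when e do [M v := n] otherwise [U when e do [S [M v := n]]]]]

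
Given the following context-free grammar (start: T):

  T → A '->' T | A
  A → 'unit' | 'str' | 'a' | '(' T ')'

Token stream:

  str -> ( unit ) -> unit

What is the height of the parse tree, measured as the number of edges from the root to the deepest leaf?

[T [A str] -> [T [A ( [T [A unit]] )] -> [T [A unit]]]]

5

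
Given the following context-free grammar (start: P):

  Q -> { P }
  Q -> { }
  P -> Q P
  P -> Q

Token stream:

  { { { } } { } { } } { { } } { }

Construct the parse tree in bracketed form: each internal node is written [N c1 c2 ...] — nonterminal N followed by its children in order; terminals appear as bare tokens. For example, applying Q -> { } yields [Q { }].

P
Q P
{ P } P
{ Q P } P
{ { P } P } P
{ { Q } P } P
{ { { } } P } P
{ { { } } Q P } P
{ { { } } { } P } P
{ { { } } { } Q } P
{ { { } } { } { } } P
{ { { } } { } { } } Q P
{ { { } } { } { } } { P } P
{ { { } } { } { } } { Q } P
{ { { } } { } { } } { { } } P
{ { { } } { } { } } { { } } Q
{ { { } } { } { } } { { } } { }

[P [Q { [P [Q { [P [Q { }]] }] [P [Q { }] [P [Q { }]]]] }] [P [Q { [P [Q { }]] }] [P [Q { }]]]]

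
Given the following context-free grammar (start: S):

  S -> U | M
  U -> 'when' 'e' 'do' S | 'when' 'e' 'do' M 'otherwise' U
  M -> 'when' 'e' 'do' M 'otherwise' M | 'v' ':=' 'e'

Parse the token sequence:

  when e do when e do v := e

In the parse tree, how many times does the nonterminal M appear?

1

[S [U when e do [S [U when e do [S [M v := e]]]]]]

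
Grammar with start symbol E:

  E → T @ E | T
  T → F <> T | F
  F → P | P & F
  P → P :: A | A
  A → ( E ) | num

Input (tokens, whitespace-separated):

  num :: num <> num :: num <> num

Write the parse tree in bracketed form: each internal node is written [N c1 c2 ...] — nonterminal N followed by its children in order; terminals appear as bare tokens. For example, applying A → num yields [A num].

E
T
F <> T
P <> T
P :: A <> T
A :: A <> T
num :: A <> T
num :: num <> T
num :: num <> F <> T
num :: num <> P <> T
num :: num <> P :: A <> T
num :: num <> A :: A <> T
num :: num <> num :: A <> T
num :: num <> num :: num <> T
num :: num <> num :: num <> F
num :: num <> num :: num <> P
num :: num <> num :: num <> A
num :: num <> num :: num <> num

[E [T [F [P [P [A num]] :: [A num]]] <> [T [F [P [P [A num]] :: [A num]]] <> [T [F [P [A num]]]]]]]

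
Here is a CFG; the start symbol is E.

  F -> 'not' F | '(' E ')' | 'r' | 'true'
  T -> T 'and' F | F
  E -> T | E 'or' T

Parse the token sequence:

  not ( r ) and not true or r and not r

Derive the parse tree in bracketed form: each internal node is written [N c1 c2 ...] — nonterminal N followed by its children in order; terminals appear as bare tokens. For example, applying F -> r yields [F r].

E
E or T
T or T
T and F or T
F and F or T
not F and F or T
not ( E ) and F or T
not ( T ) and F or T
not ( F ) and F or T
not ( r ) and F or T
not ( r ) and not F or T
not ( r ) and not true or T
not ( r ) and not true or T and F
not ( r ) and not true or F and F
not ( r ) and not true or r and F
not ( r ) and not true or r and not F
not ( r ) and not true or r and not r

[E [E [T [T [F not [F ( [E [T [F r]]] )]]] and [F not [F true]]]] or [T [T [F r]] and [F not [F r]]]]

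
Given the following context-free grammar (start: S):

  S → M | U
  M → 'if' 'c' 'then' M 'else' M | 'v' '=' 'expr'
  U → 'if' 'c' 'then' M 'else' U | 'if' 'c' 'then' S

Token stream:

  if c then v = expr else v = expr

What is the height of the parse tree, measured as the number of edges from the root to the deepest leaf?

3

[S [M if c then [M v = expr] else [M v = expr]]]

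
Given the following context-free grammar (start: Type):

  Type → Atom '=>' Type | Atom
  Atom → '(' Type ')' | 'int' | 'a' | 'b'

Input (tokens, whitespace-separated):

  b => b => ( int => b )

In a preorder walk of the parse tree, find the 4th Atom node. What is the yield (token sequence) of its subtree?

int

[Type [Atom b] => [Type [Atom b] => [Type [Atom ( [Type [Atom int] => [Type [Atom b]]] )]]]]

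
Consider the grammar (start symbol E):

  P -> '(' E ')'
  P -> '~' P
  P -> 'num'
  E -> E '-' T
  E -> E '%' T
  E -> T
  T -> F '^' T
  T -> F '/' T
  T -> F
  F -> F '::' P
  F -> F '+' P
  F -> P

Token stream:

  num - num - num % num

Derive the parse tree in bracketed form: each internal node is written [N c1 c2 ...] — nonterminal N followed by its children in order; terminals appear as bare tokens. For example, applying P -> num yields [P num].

E
E % T
E - T % T
E - T - T % T
T - T - T % T
F - T - T % T
P - T - T % T
num - T - T % T
num - F - T % T
num - P - T % T
num - num - T % T
num - num - F % T
num - num - P % T
num - num - num % T
num - num - num % F
num - num - num % P
num - num - num % num

[E [E [E [E [T [F [P num]]]] - [T [F [P num]]]] - [T [F [P num]]]] % [T [F [P num]]]]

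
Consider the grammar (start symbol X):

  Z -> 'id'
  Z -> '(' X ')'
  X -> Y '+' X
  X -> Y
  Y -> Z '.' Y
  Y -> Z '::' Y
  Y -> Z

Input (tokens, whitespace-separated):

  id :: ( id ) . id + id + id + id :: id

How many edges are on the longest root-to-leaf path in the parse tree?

7

[X [Y [Z id] :: [Y [Z ( [X [Y [Z id]]] )] . [Y [Z id]]]] + [X [Y [Z id]] + [X [Y [Z id]] + [X [Y [Z id] :: [Y [Z id]]]]]]]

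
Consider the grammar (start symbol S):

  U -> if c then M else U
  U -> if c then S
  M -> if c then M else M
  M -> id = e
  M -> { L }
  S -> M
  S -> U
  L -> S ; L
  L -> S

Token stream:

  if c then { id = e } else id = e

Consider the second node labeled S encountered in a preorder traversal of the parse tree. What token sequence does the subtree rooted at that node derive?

[S [M if c then [M { [L [S [M id = e]]] }] else [M id = e]]]

id = e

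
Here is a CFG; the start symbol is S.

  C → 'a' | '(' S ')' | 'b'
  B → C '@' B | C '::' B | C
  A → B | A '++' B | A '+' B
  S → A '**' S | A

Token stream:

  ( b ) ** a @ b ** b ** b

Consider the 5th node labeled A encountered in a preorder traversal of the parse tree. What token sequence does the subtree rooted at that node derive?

[S [A [B [C ( [S [A [B [C b]]]] )]]] ** [S [A [B [C a] @ [B [C b]]]] ** [S [A [B [C b]]] ** [S [A [B [C b]]]]]]]

b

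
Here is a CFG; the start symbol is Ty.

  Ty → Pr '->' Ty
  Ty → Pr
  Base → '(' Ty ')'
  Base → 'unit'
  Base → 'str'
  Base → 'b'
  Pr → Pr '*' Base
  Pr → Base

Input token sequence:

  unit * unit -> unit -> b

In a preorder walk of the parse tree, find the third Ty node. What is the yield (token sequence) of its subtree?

[Ty [Pr [Pr [Base unit]] * [Base unit]] -> [Ty [Pr [Base unit]] -> [Ty [Pr [Base b]]]]]

b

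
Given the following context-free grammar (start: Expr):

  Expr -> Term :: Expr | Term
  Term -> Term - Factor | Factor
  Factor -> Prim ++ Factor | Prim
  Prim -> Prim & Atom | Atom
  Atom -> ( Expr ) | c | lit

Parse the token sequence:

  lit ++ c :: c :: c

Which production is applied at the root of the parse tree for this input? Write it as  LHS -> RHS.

[Expr [Term [Factor [Prim [Atom lit]] ++ [Factor [Prim [Atom c]]]]] :: [Expr [Term [Factor [Prim [Atom c]]]] :: [Expr [Term [Factor [Prim [Atom c]]]]]]]

Expr -> Term :: Expr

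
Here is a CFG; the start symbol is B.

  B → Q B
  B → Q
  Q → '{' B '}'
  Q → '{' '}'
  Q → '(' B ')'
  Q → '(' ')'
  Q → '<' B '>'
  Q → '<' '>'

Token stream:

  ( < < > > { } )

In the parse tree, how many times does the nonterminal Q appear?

4

[B [Q ( [B [Q < [B [Q < >]] >] [B [Q { }]]] )]]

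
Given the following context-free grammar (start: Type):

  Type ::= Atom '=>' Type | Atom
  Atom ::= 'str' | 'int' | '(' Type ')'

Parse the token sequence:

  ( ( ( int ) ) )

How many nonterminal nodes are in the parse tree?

[Type [Atom ( [Type [Atom ( [Type [Atom ( [Type [Atom int]] )]] )]] )]]

8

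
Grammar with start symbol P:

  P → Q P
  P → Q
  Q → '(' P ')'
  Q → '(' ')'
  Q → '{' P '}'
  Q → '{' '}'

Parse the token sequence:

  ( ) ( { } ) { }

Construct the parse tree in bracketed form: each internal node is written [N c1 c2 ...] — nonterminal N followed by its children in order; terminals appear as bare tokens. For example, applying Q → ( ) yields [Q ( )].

P
Q P
( ) P
( ) Q P
( ) ( P ) P
( ) ( Q ) P
( ) ( { } ) P
( ) ( { } ) Q
( ) ( { } ) { }

[P [Q ( )] [P [Q ( [P [Q { }]] )] [P [Q { }]]]]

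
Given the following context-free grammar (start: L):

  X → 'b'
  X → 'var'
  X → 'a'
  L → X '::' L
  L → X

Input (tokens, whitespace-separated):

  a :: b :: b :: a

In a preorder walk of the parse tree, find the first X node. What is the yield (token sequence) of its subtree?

a

[L [X a] :: [L [X b] :: [L [X b] :: [L [X a]]]]]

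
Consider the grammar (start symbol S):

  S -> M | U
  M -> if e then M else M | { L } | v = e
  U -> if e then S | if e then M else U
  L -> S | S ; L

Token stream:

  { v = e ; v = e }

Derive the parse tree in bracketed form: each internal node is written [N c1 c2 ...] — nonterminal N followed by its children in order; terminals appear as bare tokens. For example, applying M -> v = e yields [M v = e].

S
M
{ L }
{ S ; L }
{ M ; L }
{ v = e ; L }
{ v = e ; S }
{ v = e ; M }
{ v = e ; v = e }

[S [M { [L [S [M v = e]] ; [L [S [M v = e]]]] }]]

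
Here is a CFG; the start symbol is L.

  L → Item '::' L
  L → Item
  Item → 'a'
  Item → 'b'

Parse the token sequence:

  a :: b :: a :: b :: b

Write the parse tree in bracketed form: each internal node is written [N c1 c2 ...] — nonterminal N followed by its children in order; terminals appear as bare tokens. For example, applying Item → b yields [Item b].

L
Item :: L
a :: L
a :: Item :: L
a :: b :: L
a :: b :: Item :: L
a :: b :: a :: L
a :: b :: a :: Item :: L
a :: b :: a :: b :: L
a :: b :: a :: b :: Item
a :: b :: a :: b :: b

[L [Item a] :: [L [Item b] :: [L [Item a] :: [L [Item b] :: [L [Item b]]]]]]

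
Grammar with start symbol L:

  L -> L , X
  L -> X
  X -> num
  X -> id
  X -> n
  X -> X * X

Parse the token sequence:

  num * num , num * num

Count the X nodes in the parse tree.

[L [L [X [X num] * [X num]]] , [X [X num] * [X num]]]

6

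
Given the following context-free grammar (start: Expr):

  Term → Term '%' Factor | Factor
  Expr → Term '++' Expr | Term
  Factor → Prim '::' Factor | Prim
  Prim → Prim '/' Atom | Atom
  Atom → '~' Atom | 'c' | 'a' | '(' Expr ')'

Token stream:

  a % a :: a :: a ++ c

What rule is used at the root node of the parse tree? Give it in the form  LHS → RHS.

Expr → Term '++' Expr

[Expr [Term [Term [Factor [Prim [Atom a]]]] % [Factor [Prim [Atom a]] :: [Factor [Prim [Atom a]] :: [Factor [Prim [Atom a]]]]]] ++ [Expr [Term [Factor [Prim [Atom c]]]]]]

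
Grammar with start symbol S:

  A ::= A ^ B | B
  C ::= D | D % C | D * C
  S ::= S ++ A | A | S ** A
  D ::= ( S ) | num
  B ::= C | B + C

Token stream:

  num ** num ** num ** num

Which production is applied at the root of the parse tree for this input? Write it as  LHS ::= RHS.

S ::= S ** A

[S [S [S [S [A [B [C [D num]]]]] ** [A [B [C [D num]]]]] ** [A [B [C [D num]]]]] ** [A [B [C [D num]]]]]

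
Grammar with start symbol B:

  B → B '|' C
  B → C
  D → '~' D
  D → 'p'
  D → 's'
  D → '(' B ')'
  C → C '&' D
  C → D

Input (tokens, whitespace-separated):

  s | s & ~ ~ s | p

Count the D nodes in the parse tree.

[B [B [B [C [D s]]] | [C [C [D s]] & [D ~ [D ~ [D s]]]]] | [C [D p]]]

6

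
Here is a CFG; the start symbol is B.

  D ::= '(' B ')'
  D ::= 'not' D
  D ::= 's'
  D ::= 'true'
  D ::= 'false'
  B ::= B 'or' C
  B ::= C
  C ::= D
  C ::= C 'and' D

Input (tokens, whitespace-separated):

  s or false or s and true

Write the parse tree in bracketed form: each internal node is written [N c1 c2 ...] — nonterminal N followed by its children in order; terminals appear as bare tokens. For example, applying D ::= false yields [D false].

B
B or C
B or C or C
C or C or C
D or C or C
s or C or C
s or D or C
s or false or C
s or false or C and D
s or false or D and D
s or false or s and D
s or false or s and true

[B [B [B [C [D s]]] or [C [D false]]] or [C [C [D s]] and [D true]]]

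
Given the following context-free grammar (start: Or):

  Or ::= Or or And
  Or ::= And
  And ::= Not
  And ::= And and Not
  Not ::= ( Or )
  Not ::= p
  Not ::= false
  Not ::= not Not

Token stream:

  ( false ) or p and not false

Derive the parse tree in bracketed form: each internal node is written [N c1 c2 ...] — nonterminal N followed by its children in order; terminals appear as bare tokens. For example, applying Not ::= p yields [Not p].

[Or [Or [And [Not ( [Or [And [Not false]]] )]]] or [And [And [Not p]] and [Not not [Not false]]]]

Or
Or or And
And or And
Not or And
( Or ) or And
( And ) or And
( Not ) or And
( false ) or And
( false ) or And and Not
( false ) or Not and Not
( false ) or p and Not
( false ) or p and not Not
( false ) or p and not false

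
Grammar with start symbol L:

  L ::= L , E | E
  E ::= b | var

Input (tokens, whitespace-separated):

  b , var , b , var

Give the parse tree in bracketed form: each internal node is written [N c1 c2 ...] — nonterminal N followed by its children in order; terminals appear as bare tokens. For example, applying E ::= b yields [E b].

[L [L [L [L [E b]] , [E var]] , [E b]] , [E var]]

L
L , E
L , E , E
L , E , E , E
E , E , E , E
b , E , E , E
b , var , E , E
b , var , b , E
b , var , b , var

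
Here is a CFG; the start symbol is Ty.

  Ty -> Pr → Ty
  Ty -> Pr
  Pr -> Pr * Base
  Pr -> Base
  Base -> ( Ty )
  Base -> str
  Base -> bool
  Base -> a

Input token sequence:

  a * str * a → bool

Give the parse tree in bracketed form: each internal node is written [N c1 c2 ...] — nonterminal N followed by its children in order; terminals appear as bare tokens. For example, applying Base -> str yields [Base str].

Ty
Pr → Ty
Pr * Base → Ty
Pr * Base * Base → Ty
Base * Base * Base → Ty
a * Base * Base → Ty
a * str * Base → Ty
a * str * a → Ty
a * str * a → Pr
a * str * a → Base
a * str * a → bool

[Ty [Pr [Pr [Pr [Base a]] * [Base str]] * [Base a]] → [Ty [Pr [Base bool]]]]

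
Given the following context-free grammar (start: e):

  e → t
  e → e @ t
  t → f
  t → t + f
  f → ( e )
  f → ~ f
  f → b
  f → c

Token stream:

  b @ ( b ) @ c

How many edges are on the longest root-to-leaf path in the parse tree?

7

[e [e [e [t [f b]]] @ [t [f ( [e [t [f b]]] )]]] @ [t [f c]]]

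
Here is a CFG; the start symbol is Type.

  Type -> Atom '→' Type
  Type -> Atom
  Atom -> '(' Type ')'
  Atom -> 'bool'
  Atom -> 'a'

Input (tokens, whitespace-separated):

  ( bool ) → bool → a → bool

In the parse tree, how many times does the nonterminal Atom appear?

5

[Type [Atom ( [Type [Atom bool]] )] → [Type [Atom bool] → [Type [Atom a] → [Type [Atom bool]]]]]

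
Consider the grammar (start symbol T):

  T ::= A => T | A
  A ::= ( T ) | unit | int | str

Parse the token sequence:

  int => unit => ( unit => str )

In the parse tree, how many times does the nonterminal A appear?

5

[T [A int] => [T [A unit] => [T [A ( [T [A unit] => [T [A str]]] )]]]]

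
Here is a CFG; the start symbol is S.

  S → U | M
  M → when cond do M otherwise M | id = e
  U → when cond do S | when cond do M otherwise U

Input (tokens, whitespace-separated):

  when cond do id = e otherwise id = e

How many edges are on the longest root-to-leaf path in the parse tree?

[S [M when cond do [M id = e] otherwise [M id = e]]]

3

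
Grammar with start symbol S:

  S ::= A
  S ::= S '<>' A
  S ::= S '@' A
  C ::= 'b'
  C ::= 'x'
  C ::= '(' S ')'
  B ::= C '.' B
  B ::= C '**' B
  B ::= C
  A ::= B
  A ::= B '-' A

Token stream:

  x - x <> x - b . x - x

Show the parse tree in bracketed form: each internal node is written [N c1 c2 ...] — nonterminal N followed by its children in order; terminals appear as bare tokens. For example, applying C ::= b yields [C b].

S
S <> A
A <> A
B - A <> A
C - A <> A
x - A <> A
x - B <> A
x - C <> A
x - x <> A
x - x <> B - A
x - x <> C - A
x - x <> x - A
x - x <> x - B - A
x - x <> x - C . B - A
x - x <> x - b . B - A
x - x <> x - b . C - A
x - x <> x - b . x - A
x - x <> x - b . x - B
x - x <> x - b . x - C
x - x <> x - b . x - x

[S [S [A [B [C x]] - [A [B [C x]]]]] <> [A [B [C x]] - [A [B [C b] . [B [C x]]] - [A [B [C x]]]]]]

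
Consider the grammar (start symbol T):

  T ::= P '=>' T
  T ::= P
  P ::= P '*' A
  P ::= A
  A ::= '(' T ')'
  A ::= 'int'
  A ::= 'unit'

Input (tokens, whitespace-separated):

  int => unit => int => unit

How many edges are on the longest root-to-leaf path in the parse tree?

[T [P [A int]] => [T [P [A unit]] => [T [P [A int]] => [T [P [A unit]]]]]]

6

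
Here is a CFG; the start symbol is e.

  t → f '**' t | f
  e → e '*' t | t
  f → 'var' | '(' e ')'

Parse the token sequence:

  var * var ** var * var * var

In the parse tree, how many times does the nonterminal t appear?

[e [e [e [e [t [f var]]] * [t [f var] ** [t [f var]]]] * [t [f var]]] * [t [f var]]]

5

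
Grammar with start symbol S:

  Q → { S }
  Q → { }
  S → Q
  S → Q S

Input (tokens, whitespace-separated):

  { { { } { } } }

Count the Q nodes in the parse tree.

[S [Q { [S [Q { [S [Q { }] [S [Q { }]]] }]] }]]

4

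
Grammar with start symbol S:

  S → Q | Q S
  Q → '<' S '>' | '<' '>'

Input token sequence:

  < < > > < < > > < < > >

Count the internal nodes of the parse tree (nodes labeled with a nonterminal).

12

[S [Q < [S [Q < >]] >] [S [Q < [S [Q < >]] >] [S [Q < [S [Q < >]] >]]]]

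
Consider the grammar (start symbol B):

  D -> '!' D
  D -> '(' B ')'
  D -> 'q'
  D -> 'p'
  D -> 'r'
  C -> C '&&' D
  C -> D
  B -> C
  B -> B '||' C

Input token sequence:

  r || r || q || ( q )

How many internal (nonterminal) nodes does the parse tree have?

[B [B [B [B [C [D r]]] || [C [D r]]] || [C [D q]]] || [C [D ( [B [C [D q]]] )]]]

15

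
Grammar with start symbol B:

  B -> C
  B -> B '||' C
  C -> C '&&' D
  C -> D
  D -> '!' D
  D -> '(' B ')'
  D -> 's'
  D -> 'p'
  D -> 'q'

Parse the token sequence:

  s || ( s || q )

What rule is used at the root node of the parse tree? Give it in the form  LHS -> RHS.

[B [B [C [D s]]] || [C [D ( [B [B [C [D s]]] || [C [D q]]] )]]]

B -> B '||' C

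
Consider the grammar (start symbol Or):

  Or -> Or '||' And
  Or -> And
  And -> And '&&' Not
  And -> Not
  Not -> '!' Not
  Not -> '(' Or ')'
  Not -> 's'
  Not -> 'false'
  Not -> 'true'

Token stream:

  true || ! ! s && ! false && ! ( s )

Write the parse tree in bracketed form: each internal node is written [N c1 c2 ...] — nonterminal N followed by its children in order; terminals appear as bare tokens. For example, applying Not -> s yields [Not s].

Or
Or || And
And || And
Not || And
true || And
true || And && Not
true || And && Not && Not
true || Not && Not && Not
true || ! Not && Not && Not
true || ! ! Not && Not && Not
true || ! ! s && Not && Not
true || ! ! s && ! Not && Not
true || ! ! s && ! false && Not
true || ! ! s && ! false && ! Not
true || ! ! s && ! false && ! ( Or )
true || ! ! s && ! false && ! ( And )
true || ! ! s && ! false && ! ( Not )
true || ! ! s && ! false && ! ( s )

[Or [Or [And [Not true]]] || [And [And [And [Not ! [Not ! [Not s]]]] && [Not ! [Not false]]] && [Not ! [Not ( [Or [And [Not s]]] )]]]]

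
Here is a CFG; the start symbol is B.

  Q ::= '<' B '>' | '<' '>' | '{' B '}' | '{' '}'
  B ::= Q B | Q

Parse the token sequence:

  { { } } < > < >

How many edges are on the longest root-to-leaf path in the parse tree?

4

[B [Q { [B [Q { }]] }] [B [Q < >] [B [Q < >]]]]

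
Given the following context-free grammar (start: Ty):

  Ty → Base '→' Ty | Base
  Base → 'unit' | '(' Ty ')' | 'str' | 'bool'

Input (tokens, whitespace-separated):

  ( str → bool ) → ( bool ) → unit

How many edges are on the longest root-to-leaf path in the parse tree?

[Ty [Base ( [Ty [Base str] → [Ty [Base bool]]] )] → [Ty [Base ( [Ty [Base bool]] )] → [Ty [Base unit]]]]

5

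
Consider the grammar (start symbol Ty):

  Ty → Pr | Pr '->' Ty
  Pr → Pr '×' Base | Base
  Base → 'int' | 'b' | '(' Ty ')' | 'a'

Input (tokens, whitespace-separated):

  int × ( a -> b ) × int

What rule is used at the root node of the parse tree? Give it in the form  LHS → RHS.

[Ty [Pr [Pr [Pr [Base int]] × [Base ( [Ty [Pr [Base a]] -> [Ty [Pr [Base b]]]] )]] × [Base int]]]

Ty → Pr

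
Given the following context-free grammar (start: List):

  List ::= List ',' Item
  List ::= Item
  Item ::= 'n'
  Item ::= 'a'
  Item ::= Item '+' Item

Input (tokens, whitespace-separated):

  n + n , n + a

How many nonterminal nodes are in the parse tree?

8

[List [List [Item [Item n] + [Item n]]] , [Item [Item n] + [Item a]]]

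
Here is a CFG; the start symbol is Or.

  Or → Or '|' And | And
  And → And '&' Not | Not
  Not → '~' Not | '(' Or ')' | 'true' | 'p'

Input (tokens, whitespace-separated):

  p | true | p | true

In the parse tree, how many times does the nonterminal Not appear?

4

[Or [Or [Or [Or [And [Not p]]] | [And [Not true]]] | [And [Not p]]] | [And [Not true]]]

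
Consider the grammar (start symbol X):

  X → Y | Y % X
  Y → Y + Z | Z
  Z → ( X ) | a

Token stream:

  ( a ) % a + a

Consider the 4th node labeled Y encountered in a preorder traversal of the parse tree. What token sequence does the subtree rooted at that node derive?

[X [Y [Z ( [X [Y [Z a]]] )]] % [X [Y [Y [Z a]] + [Z a]]]]

a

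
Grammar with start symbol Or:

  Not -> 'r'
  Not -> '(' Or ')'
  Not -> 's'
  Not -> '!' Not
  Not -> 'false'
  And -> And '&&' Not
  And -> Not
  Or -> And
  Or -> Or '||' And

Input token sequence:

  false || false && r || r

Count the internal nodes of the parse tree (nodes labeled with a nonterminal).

[Or [Or [Or [And [Not false]]] || [And [And [Not false]] && [Not r]]] || [And [Not r]]]

11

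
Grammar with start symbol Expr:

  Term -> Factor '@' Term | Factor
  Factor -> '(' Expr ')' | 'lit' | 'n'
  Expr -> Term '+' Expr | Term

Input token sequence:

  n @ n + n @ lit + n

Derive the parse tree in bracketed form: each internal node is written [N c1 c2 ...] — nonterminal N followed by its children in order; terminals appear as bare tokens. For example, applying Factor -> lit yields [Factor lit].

Expr
Term + Expr
Factor @ Term + Expr
n @ Term + Expr
n @ Factor + Expr
n @ n + Expr
n @ n + Term + Expr
n @ n + Factor @ Term + Expr
n @ n + n @ Term + Expr
n @ n + n @ Factor + Expr
n @ n + n @ lit + Expr
n @ n + n @ lit + Term
n @ n + n @ lit + Factor
n @ n + n @ lit + n

[Expr [Term [Factor n] @ [Term [Factor n]]] + [Expr [Term [Factor n] @ [Term [Factor lit]]] + [Expr [Term [Factor n]]]]]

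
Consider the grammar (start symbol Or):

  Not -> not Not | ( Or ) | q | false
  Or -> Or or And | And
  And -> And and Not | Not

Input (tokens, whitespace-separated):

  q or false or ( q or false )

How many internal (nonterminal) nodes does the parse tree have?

[Or [Or [Or [And [Not q]]] or [And [Not false]]] or [And [Not ( [Or [Or [And [Not q]]] or [And [Not false]]] )]]]

15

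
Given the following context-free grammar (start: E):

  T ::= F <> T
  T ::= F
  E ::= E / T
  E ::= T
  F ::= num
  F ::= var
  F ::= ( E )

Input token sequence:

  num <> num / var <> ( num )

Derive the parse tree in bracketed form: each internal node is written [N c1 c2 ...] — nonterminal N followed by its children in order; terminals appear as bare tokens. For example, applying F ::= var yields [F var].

E
E / T
T / T
F <> T / T
num <> T / T
num <> F / T
num <> num / T
num <> num / F <> T
num <> num / var <> T
num <> num / var <> F
num <> num / var <> ( E )
num <> num / var <> ( T )
num <> num / var <> ( F )
num <> num / var <> ( num )

[E [E [T [F num] <> [T [F num]]]] / [T [F var] <> [T [F ( [E [T [F num]]] )]]]]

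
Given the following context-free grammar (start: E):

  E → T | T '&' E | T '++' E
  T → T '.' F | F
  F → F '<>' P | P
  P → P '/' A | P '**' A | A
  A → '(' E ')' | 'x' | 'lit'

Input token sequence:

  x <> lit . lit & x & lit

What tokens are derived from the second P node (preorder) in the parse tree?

[E [T [T [F [F [P [A x]]] <> [P [A lit]]]] . [F [P [A lit]]]] & [E [T [F [P [A x]]]] & [E [T [F [P [A lit]]]]]]]

lit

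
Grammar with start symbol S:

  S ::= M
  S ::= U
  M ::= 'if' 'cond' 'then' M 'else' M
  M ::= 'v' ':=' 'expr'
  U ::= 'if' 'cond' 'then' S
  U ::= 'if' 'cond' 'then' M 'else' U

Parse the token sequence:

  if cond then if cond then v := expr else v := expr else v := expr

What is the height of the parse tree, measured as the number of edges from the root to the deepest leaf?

[S [M if cond then [M if cond then [M v := expr] else [M v := expr]] else [M v := expr]]]

4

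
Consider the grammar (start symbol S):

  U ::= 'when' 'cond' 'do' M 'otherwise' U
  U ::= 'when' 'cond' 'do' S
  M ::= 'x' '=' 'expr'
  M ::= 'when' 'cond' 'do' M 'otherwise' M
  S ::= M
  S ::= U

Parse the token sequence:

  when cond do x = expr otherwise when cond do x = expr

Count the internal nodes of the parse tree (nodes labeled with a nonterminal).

[S [U when cond do [M x = expr] otherwise [U when cond do [S [M x = expr]]]]]

6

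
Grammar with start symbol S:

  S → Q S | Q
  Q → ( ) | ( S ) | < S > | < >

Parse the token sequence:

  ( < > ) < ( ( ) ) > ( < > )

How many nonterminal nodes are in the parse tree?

14

[S [Q ( [S [Q < >]] )] [S [Q < [S [Q ( [S [Q ( )]] )]] >] [S [Q ( [S [Q < >]] )]]]]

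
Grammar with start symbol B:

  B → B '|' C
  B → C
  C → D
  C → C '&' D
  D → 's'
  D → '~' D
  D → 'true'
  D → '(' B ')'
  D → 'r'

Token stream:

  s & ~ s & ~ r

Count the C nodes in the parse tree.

3

[B [C [C [C [D s]] & [D ~ [D s]]] & [D ~ [D r]]]]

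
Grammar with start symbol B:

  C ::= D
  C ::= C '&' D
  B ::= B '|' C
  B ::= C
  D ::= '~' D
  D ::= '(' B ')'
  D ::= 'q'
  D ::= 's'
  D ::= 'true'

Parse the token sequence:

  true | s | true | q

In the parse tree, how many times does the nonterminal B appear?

[B [B [B [B [C [D true]]] | [C [D s]]] | [C [D true]]] | [C [D q]]]

4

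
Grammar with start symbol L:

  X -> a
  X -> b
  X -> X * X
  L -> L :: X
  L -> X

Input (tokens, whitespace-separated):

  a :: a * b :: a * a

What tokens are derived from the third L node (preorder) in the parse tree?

a

[L [L [L [X a]] :: [X [X a] * [X b]]] :: [X [X a] * [X a]]]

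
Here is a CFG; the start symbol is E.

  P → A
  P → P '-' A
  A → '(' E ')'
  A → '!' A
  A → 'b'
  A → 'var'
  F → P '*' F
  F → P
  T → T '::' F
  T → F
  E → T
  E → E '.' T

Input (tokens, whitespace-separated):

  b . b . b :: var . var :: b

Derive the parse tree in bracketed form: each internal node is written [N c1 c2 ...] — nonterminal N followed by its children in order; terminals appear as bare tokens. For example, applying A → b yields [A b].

[E [E [E [E [T [F [P [A b]]]]] . [T [F [P [A b]]]]] . [T [T [F [P [A b]]]] :: [F [P [A var]]]]] . [T [T [F [P [A var]]]] :: [F [P [A b]]]]]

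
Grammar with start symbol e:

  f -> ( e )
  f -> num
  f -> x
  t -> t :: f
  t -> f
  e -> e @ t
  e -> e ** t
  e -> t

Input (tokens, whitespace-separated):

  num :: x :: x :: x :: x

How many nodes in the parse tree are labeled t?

[e [t [t [t [t [t [f num]] :: [f x]] :: [f x]] :: [f x]] :: [f x]]]

5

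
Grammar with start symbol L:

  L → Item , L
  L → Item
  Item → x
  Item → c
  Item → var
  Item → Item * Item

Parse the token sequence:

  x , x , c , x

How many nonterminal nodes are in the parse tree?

8

[L [Item x] , [L [Item x] , [L [Item c] , [L [Item x]]]]]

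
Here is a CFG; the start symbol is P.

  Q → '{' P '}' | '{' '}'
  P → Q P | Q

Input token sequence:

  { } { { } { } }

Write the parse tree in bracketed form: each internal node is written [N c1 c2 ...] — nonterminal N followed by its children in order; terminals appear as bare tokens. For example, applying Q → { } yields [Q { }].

[P [Q { }] [P [Q { [P [Q { }] [P [Q { }]]] }]]]

P
Q P
{ } P
{ } Q
{ } { P }
{ } { Q P }
{ } { { } P }
{ } { { } Q }
{ } { { } { } }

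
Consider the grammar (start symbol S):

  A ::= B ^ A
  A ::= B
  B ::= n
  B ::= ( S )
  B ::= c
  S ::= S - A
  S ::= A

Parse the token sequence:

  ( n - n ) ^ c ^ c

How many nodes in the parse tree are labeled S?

3

[S [A [B ( [S [S [A [B n]]] - [A [B n]]] )] ^ [A [B c] ^ [A [B c]]]]]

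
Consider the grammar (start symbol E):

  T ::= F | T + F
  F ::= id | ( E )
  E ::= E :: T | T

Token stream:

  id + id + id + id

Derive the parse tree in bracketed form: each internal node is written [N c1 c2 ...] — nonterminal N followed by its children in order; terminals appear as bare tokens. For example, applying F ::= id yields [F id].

[E [T [T [T [T [F id]] + [F id]] + [F id]] + [F id]]]

E
T
T + F
T + F + F
T + F + F + F
F + F + F + F
id + F + F + F
id + id + F + F
id + id + id + F
id + id + id + id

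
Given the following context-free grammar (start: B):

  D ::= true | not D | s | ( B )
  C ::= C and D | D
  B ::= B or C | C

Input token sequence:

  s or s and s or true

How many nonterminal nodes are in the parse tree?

11

[B [B [B [C [D s]]] or [C [C [D s]] and [D s]]] or [C [D true]]]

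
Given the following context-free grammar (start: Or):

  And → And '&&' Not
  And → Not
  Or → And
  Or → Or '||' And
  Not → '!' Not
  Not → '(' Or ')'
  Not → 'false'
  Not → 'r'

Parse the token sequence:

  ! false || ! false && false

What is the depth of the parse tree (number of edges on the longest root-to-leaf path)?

[Or [Or [And [Not ! [Not false]]]] || [And [And [Not ! [Not false]]] && [Not false]]]

5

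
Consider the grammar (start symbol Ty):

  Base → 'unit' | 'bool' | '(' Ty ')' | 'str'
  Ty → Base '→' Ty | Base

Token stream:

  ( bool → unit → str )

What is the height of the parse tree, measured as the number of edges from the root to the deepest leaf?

[Ty [Base ( [Ty [Base bool] → [Ty [Base unit] → [Ty [Base str]]]] )]]

6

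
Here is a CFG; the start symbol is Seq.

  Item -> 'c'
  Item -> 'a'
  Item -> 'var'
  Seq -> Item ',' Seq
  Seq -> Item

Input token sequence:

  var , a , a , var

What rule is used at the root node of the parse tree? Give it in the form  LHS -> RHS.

[Seq [Item var] , [Seq [Item a] , [Seq [Item a] , [Seq [Item var]]]]]

Seq -> Item ',' Seq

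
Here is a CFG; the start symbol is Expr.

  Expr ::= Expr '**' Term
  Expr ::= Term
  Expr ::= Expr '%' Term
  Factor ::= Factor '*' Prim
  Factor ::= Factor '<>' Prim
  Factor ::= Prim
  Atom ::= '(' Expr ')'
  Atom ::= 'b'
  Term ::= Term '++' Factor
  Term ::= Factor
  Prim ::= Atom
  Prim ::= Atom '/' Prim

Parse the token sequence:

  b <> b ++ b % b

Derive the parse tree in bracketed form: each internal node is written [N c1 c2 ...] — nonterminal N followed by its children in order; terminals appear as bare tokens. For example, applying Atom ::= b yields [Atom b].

[Expr [Expr [Term [Term [Factor [Factor [Prim [Atom b]]] <> [Prim [Atom b]]]] ++ [Factor [Prim [Atom b]]]]] % [Term [Factor [Prim [Atom b]]]]]

Expr
Expr % Term
Term % Term
Term ++ Factor % Term
Factor ++ Factor % Term
Factor <> Prim ++ Factor % Term
Prim <> Prim ++ Factor % Term
Atom <> Prim ++ Factor % Term
b <> Prim ++ Factor % Term
b <> Atom ++ Factor % Term
b <> b ++ Factor % Term
b <> b ++ Prim % Term
b <> b ++ Atom % Term
b <> b ++ b % Term
b <> b ++ b % Factor
b <> b ++ b % Prim
b <> b ++ b % Atom
b <> b ++ b % b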